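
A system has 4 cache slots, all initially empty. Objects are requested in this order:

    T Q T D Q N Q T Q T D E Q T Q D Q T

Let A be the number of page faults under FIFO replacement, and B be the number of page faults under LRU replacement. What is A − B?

3

Under FIFO: F F . F . F . . . . . F . F F F . . → 8 faults.
Under LRU: F F . F . F . . . . . F . . . . . . → 5 faults.
A − B = 8 − 5 = 3.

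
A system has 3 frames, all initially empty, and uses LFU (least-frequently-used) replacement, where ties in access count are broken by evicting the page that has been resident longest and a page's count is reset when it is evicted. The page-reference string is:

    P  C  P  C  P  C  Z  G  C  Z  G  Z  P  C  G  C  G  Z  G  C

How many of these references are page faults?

10

P → miss, frames {P}
C → miss, frames {P,C}
P → hit
C → hit
P → hit
C → hit
Z → miss, frames {P,C,Z}
G → miss, evict Z, frames {P,C,G}
C → hit
Z → miss, evict G, frames {P,C,Z}
G → miss, evict Z, frames {P,C,G}
Z → miss, evict G, frames {P,C,Z}
P → hit
C → hit
G → miss, evict Z, frames {P,C,G}
C → hit
G → hit
Z → miss, evict G, frames {P,C,Z}
G → miss, evict Z, frames {P,C,G}
C → hit
Page faults: 10.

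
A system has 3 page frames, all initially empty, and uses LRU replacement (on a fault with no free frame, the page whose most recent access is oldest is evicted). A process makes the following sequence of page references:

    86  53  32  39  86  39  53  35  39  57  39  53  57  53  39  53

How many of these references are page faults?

9

86 → fault, frames (86)
53 → fault, frames (86 53)
32 → fault, frames (86 53 32)
39 → fault, evict 86, frames (53 32 39)
86 → fault, evict 53, frames (32 39 86)
39 → hit
53 → fault, evict 32, frames (86 39 53)
35 → fault, evict 86, frames (39 53 35)
39 → hit
57 → fault, evict 53, frames (35 39 57)
39 → hit
53 → fault, evict 35, frames (57 39 53)
57 → hit
53 → hit
39 → hit
53 → hit
Page faults: 9.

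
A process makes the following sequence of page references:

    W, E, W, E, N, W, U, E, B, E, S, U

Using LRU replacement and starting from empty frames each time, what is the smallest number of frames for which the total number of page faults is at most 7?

4

f=1: 12 faults
f=2: 9 faults
f=3: 8 faults
f=4: 6 faults
f=5: 6 faults
f=6: 6 faults
Smallest f with faults ≤ 7 is 4.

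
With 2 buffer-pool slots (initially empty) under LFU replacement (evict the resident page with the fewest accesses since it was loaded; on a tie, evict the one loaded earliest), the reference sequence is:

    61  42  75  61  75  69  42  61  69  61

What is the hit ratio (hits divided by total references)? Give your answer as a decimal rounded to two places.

61 → miss, frames (61)
42 → miss, frames (61 42)
75 → miss, evict 61, frames (42 75)
61 → miss, evict 42, frames (75 61)
75 → hit
69 → miss, evict 61, frames (75 69)
42 → miss, evict 69, frames (75 42)
61 → miss, evict 42, frames (75 61)
69 → miss, evict 61, frames (75 69)
61 → miss, evict 69, frames (75 61)
Hits: 1 of 10 references → 1/10 = 0.1000.

0.10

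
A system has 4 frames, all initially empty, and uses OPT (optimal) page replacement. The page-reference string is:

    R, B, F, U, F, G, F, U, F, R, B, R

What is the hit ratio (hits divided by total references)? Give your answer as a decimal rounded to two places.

0.50

R -> fault, frames [R]
B -> fault, frames [R, B]
F -> fault, frames [R, B, F]
U -> fault, frames [R, B, F, U]
F -> hit
G -> fault, evict B, frames [R, F, U, G]
F -> hit
U -> hit
F -> hit
R -> hit
B -> fault, evict G, frames [R, F, U, B]
R -> hit
Hits: 6 of 12 references → 6/12 = 0.5000.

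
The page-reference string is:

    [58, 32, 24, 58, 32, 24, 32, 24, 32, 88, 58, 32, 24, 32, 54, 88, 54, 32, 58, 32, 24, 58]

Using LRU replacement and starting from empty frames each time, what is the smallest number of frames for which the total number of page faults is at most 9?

f=1: 22 faults
f=2: 16 faults
f=3: 10 faults
f=4: 8 faults
f=5: 5 faults
Smallest f with faults ≤ 9 is 4.

4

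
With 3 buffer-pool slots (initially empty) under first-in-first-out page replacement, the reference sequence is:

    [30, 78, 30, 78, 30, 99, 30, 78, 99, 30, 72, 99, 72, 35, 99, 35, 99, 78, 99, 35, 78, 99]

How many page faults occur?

7

30 -> fault, frames [30]
78 -> fault, frames [30, 78]
30 -> hit
78 -> hit
30 -> hit
99 -> fault, frames [30, 78, 99]
30 -> hit
78 -> hit
99 -> hit
30 -> hit
72 -> fault, evict 30, frames [78, 99, 72]
99 -> hit
72 -> hit
35 -> fault, evict 78, frames [99, 72, 35]
99 -> hit
35 -> hit
99 -> hit
78 -> fault, evict 99, frames [72, 35, 78]
99 -> fault, evict 72, frames [35, 78, 99]
35 -> hit
78 -> hit
99 -> hit
Page faults: 7.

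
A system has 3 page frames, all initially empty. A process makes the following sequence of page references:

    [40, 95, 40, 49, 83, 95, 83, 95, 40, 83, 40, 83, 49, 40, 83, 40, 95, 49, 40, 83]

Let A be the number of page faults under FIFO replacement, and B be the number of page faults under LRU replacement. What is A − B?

Under FIFO: F F . F F . . . F . . . . . . . F F . F → 8 faults.
Under LRU: F F . F F F . . F . . . F . . . F F . F → 10 faults.
A − B = 8 − 10 = -2.

-2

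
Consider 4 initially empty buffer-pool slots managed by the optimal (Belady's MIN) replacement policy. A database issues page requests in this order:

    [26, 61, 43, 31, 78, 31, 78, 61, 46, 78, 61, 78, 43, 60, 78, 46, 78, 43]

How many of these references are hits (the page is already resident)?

26 → fault, frames {26}
61 → fault, frames {26,61}
43 → fault, frames {26,61,43}
31 → fault, frames {26,61,43,31}
78 → fault, evict 26, frames {61,43,31,78}
31 → hit
78 → hit
61 → hit
46 → fault, evict 31, frames {61,43,78,46}
78 → hit
61 → hit
78 → hit
43 → hit
60 → fault, evict 61, frames {43,78,46,60}
78 → hit
46 → hit
78 → hit
43 → hit
Hits: 11.

11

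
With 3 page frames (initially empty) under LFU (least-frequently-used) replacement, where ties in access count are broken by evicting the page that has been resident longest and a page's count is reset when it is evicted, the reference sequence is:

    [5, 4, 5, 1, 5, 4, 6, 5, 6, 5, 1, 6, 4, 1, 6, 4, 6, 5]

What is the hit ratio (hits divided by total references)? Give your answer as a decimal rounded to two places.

5 → miss, frames [5]
4 → miss, frames [5, 4]
5 → hit
1 → miss, frames [5, 4, 1]
5 → hit
4 → hit
6 → miss, evict 1, frames [5, 4, 6]
5 → hit
6 → hit
5 → hit
1 → miss, evict 4, frames [5, 6, 1]
6 → hit
4 → miss, evict 1, frames [5, 6, 4]
1 → miss, evict 4, frames [5, 6, 1]
6 → hit
4 → miss, evict 1, frames [5, 6, 4]
6 → hit
5 → hit
Hits: 10 of 18 references → 10/18 = 0.5556.

0.56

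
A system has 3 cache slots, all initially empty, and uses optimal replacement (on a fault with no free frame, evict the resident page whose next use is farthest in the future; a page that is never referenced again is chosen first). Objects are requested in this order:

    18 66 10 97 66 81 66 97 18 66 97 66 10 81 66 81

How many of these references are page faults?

8

18 → fault, frames [18]
66 → fault, frames [18, 66]
10 → fault, frames [18, 66, 10]
97 → fault, evict 10, frames [18, 66, 97]
66 → hit
81 → fault, evict 18, frames [66, 97, 81]
66 → hit
97 → hit
18 → fault, evict 81, frames [66, 97, 18]
66 → hit
97 → hit
66 → hit
10 → fault, evict 18, frames [66, 97, 10]
81 → fault, evict 10, frames [66, 97, 81]
66 → hit
81 → hit
Page faults: 8.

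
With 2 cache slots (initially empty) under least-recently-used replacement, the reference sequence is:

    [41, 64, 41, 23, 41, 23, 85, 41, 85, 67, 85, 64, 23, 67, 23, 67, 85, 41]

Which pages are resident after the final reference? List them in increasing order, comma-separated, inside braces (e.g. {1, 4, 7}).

{41, 85}

41: miss, frames {41}
64: miss, frames {41,64}
41: hit
23: miss, evict 64, frames {41,23}
41: hit
23: hit
85: miss, evict 41, frames {23,85}
41: miss, evict 23, frames {85,41}
85: hit
67: miss, evict 41, frames {85,67}
85: hit
64: miss, evict 67, frames {85,64}
23: miss, evict 85, frames {64,23}
67: miss, evict 64, frames {23,67}
23: hit
67: hit
85: miss, evict 23, frames {67,85}
41: miss, evict 67, frames {85,41}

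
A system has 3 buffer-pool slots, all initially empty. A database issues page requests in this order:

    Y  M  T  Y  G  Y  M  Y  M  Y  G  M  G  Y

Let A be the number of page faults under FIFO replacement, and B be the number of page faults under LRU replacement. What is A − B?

1

Under FIFO: F F F . F F F . . . . . . . → 6 faults.
Under LRU: F F F . F . F . . . . . . . → 5 faults.
A − B = 6 − 5 = 1.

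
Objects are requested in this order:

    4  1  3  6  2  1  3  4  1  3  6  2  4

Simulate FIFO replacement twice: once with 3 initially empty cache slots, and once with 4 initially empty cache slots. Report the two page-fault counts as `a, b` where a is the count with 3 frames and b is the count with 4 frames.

3 frames: F F F F F F F F . . F F . → 10 faults.
4 frames: F F F F F . . F F F F F F → 11 faults.
11 > 10: adding a frame increased faults — Belady's anomaly.

10, 11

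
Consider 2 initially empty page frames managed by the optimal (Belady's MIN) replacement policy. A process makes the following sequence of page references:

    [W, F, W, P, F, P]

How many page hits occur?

W → miss, frames {W}
F → miss, frames {W,F}
W → hit
P → miss, evict W, frames {F,P}
F → hit
P → hit
Hits: 3.

3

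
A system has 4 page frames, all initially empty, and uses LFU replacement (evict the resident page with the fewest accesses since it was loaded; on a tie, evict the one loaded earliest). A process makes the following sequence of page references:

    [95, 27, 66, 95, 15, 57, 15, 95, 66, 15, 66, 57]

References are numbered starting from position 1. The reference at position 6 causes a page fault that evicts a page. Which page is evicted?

27

pos 1: 95 → fault, frames {95}
pos 2: 27 → fault, frames {95,27}
pos 3: 66 → fault, frames {95,27,66}
pos 4: 95 → hit
pos 5: 15 → fault, frames {95,27,66,15}
pos 6: 57 → fault, evict 27, frames {95,66,15,57}
At position 6, page 27 is evicted.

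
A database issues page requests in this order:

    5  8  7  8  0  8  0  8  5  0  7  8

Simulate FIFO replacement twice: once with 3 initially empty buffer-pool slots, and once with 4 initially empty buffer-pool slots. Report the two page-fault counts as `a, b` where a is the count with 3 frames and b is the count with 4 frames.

3 frames: F F F . F . . . F . . F → 6 faults.
4 frames: F F F . F . . . . . . . → 4 faults.
4 < 6: adding a frame reduced faults, as is typical.

6, 4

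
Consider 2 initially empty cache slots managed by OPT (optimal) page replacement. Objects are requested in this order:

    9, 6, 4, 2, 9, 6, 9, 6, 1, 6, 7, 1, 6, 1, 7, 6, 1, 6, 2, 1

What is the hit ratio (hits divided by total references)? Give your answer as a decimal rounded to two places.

0.45

9 -> fault, frames (9)
6 -> fault, frames (9 6)
4 -> fault, evict 6, frames (9 4)
2 -> fault, evict 4, frames (9 2)
9 -> hit
6 -> fault, evict 2, frames (9 6)
9 -> hit
6 -> hit
1 -> fault, evict 9, frames (6 1)
6 -> hit
7 -> fault, evict 6, frames (1 7)
1 -> hit
6 -> fault, evict 7, frames (1 6)
1 -> hit
7 -> fault, evict 1, frames (6 7)
6 -> hit
1 -> fault, evict 7, frames (6 1)
6 -> hit
2 -> fault, evict 6, frames (1 2)
1 -> hit
Hits: 9 of 20 references → 9/20 = 0.4500.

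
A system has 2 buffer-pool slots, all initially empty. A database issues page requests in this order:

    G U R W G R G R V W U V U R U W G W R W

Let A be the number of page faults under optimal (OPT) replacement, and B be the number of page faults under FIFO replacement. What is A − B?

-4

Under OPT: F F F F . F . . F F F . . F . F F . F . → 12 faults.
Under FIFO: F F F F F F . . F F F F . F F F F . F F → 16 faults.
A − B = 12 − 16 = -4.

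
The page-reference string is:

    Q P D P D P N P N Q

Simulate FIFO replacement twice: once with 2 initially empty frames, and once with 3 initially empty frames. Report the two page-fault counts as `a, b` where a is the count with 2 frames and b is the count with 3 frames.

2 frames: F F F . . . F F . F → 6 faults.
3 frames: F F F . . . F . . F → 5 faults.
5 < 6: adding a frame reduced faults, as is typical.

6, 5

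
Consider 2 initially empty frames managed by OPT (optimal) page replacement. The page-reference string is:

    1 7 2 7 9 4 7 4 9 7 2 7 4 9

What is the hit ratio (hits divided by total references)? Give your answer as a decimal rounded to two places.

1: fault, frames {1}
7: fault, frames {1,7}
2: fault, evict 1, frames {7,2}
7: hit
9: fault, evict 2, frames {7,9}
4: fault, evict 9, frames {7,4}
7: hit
4: hit
9: fault, evict 4, frames {7,9}
7: hit
2: fault, evict 9, frames {7,2}
7: hit
4: fault, evict 2, frames {7,4}
9: fault, evict 4, frames {7,9}
Hits: 5 of 14 references → 5/14 = 0.3571.

0.36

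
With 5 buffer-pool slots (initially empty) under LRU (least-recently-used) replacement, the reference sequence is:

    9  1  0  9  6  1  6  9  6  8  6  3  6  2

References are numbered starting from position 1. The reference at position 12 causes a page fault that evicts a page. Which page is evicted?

pos 1: 9 -> miss, frames {9}
pos 2: 1 -> miss, frames {9,1}
pos 3: 0 -> miss, frames {9,1,0}
pos 4: 9 -> hit
pos 5: 6 -> miss, frames {1,0,9,6}
pos 6: 1 -> hit
pos 7: 6 -> hit
pos 8: 9 -> hit
pos 9: 6 -> hit
pos 10: 8 -> miss, frames {0,1,9,6,8}
pos 11: 6 -> hit
pos 12: 3 -> miss, evict 0, frames {1,9,8,6,3}
At position 12, page 0 is evicted.

0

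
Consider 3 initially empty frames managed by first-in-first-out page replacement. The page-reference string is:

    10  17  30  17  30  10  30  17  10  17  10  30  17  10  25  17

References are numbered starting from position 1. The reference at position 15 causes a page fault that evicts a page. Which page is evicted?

pos 1: 10 → miss, frames [10]
pos 2: 17 → miss, frames [10, 17]
pos 3: 30 → miss, frames [10, 17, 30]
pos 4: 17 → hit
pos 5: 30 → hit
pos 6: 10 → hit
pos 7: 30 → hit
pos 8: 17 → hit
pos 9: 10 → hit
pos 10: 17 → hit
pos 11: 10 → hit
pos 12: 30 → hit
pos 13: 17 → hit
pos 14: 10 → hit
pos 15: 25 → miss, evict 10, frames [17, 30, 25]
At position 15, page 10 is evicted.

10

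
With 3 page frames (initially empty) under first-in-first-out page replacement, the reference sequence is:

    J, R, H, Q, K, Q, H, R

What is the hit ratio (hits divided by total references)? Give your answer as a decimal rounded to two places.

0.25

J: miss, frames {J}
R: miss, frames {J,R}
H: miss, frames {J,R,H}
Q: miss, evict J, frames {R,H,Q}
K: miss, evict R, frames {H,Q,K}
Q: hit
H: hit
R: miss, evict H, frames {Q,K,R}
Hits: 2 of 8 references → 2/8 = 0.2500.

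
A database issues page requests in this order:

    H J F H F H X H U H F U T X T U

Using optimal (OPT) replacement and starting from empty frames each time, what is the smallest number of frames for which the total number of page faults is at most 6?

4

f=1: 16 faults
f=2: 9 faults
f=3: 7 faults
f=4: 6 faults
f=5: 6 faults
f=6: 6 faults
Smallest f with faults ≤ 6 is 4.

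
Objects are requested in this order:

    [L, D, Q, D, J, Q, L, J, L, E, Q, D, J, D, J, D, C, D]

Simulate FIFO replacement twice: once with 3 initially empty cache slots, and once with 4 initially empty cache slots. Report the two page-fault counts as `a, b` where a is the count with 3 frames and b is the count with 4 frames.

10, 7

3 frames: F F F . F . F . . F F F F . . . F . → 10 faults.
4 frames: F F F . F . . . . F . . . . . . F F → 7 faults.
7 < 10: adding a frame reduced faults, as is typical.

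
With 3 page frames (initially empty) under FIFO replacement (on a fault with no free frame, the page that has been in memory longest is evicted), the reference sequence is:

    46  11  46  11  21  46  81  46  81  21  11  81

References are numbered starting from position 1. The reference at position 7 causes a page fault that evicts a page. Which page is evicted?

46

pos 1: 46: fault, frames {46}
pos 2: 11: fault, frames {46,11}
pos 3: 46: hit
pos 4: 11: hit
pos 5: 21: fault, frames {46,11,21}
pos 6: 46: hit
pos 7: 81: fault, evict 46, frames {11,21,81}
At position 7, page 46 is evicted.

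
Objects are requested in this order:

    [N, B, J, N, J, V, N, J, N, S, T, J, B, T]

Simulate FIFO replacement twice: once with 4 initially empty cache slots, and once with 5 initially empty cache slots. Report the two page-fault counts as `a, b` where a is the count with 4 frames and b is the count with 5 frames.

4 frames: F F F . . F . . . F F . F . → 7 faults.
5 frames: F F F . . F . . . F F . . . → 6 faults.
6 < 7: adding a frame reduced faults, as is typical.

7, 6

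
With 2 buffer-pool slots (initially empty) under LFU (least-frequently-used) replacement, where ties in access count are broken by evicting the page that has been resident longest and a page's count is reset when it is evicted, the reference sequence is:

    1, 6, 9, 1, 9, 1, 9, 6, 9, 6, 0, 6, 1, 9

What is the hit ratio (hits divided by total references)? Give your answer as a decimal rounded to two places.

1 -> fault, frames [1]
6 -> fault, frames [1, 6]
9 -> fault, evict 1, frames [6, 9]
1 -> fault, evict 6, frames [9, 1]
9 -> hit
1 -> hit
9 -> hit
6 -> fault, evict 1, frames [9, 6]
9 -> hit
6 -> hit
0 -> fault, evict 6, frames [9, 0]
6 -> fault, evict 0, frames [9, 6]
1 -> fault, evict 6, frames [9, 1]
9 -> hit
Hits: 6 of 14 references → 6/14 = 0.4286.

0.43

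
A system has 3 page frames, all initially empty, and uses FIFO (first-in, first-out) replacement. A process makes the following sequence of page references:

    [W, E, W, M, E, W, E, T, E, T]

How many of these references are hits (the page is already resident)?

W: fault, frames [W]
E: fault, frames [W, E]
W: hit
M: fault, frames [W, E, M]
E: hit
W: hit
E: hit
T: fault, evict W, frames [E, M, T]
E: hit
T: hit
Hits: 6.

6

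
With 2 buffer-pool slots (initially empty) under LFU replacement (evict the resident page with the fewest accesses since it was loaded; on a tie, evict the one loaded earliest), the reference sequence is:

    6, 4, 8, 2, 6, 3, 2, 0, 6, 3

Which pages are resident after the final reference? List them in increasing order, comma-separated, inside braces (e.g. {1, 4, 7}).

{3, 6}

6 -> fault, frames (6)
4 -> fault, frames (6 4)
8 -> fault, evict 6, frames (4 8)
2 -> fault, evict 4, frames (8 2)
6 -> fault, evict 8, frames (2 6)
3 -> fault, evict 2, frames (6 3)
2 -> fault, evict 6, frames (3 2)
0 -> fault, evict 3, frames (2 0)
6 -> fault, evict 2, frames (0 6)
3 -> fault, evict 0, frames (6 3)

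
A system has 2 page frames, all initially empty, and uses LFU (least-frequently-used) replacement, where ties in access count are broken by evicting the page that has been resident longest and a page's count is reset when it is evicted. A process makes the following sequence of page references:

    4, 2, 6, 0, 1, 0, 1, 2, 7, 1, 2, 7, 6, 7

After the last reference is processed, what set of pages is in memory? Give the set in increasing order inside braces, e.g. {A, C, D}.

4: fault, frames {4}
2: fault, frames {4,2}
6: fault, evict 4, frames {2,6}
0: fault, evict 2, frames {6,0}
1: fault, evict 6, frames {0,1}
0: hit
1: hit
2: fault, evict 0, frames {1,2}
7: fault, evict 2, frames {1,7}
1: hit
2: fault, evict 7, frames {1,2}
7: fault, evict 2, frames {1,7}
6: fault, evict 7, frames {1,6}
7: fault, evict 6, frames {1,7}

{1, 7}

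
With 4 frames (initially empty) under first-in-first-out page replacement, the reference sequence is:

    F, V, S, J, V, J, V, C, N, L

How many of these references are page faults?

F -> fault, frames {F}
V -> fault, frames {F,V}
S -> fault, frames {F,V,S}
J -> fault, frames {F,V,S,J}
V -> hit
J -> hit
V -> hit
C -> fault, evict F, frames {V,S,J,C}
N -> fault, evict V, frames {S,J,C,N}
L -> fault, evict S, frames {J,C,N,L}
Page faults: 7.

7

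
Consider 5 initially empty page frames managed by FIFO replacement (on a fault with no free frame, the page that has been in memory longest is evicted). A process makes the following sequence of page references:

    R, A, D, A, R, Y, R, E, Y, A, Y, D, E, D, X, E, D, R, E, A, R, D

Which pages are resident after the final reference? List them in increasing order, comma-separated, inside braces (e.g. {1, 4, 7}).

{A, D, E, R, X}

R -> fault, frames [R]
A -> fault, frames [R, A]
D -> fault, frames [R, A, D]
A -> hit
R -> hit
Y -> fault, frames [R, A, D, Y]
R -> hit
E -> fault, frames [R, A, D, Y, E]
Y -> hit
A -> hit
Y -> hit
D -> hit
E -> hit
D -> hit
X -> fault, evict R, frames [A, D, Y, E, X]
E -> hit
D -> hit
R -> fault, evict A, frames [D, Y, E, X, R]
E -> hit
A -> fault, evict D, frames [Y, E, X, R, A]
R -> hit
D -> fault, evict Y, frames [E, X, R, A, D]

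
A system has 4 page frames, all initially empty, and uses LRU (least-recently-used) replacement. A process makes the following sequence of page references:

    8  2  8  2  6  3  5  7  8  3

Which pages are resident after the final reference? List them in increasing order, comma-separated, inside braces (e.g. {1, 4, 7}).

{3, 5, 7, 8}

8 → miss, frames {8}
2 → miss, frames {8,2}
8 → hit
2 → hit
6 → miss, frames {8,2,6}
3 → miss, frames {8,2,6,3}
5 → miss, evict 8, frames {2,6,3,5}
7 → miss, evict 2, frames {6,3,5,7}
8 → miss, evict 6, frames {3,5,7,8}
3 → hit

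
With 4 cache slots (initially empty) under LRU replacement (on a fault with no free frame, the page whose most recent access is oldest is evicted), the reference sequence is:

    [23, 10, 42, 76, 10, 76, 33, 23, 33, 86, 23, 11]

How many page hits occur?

23 -> fault, frames (23)
10 -> fault, frames (23 10)
42 -> fault, frames (23 10 42)
76 -> fault, frames (23 10 42 76)
10 -> hit
76 -> hit
33 -> fault, evict 23, frames (42 10 76 33)
23 -> fault, evict 42, frames (10 76 33 23)
33 -> hit
86 -> fault, evict 10, frames (76 23 33 86)
23 -> hit
11 -> fault, evict 76, frames (33 86 23 11)
Hits: 4.

4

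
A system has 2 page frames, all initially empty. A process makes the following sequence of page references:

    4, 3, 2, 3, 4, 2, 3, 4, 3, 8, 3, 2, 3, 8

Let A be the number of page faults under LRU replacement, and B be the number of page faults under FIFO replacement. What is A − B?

1

Under LRU: F F F . F F F F . F . F . F → 10 faults.
Under FIFO: F F F . F . F . . F . F F F → 9 faults.
A − B = 10 − 9 = 1.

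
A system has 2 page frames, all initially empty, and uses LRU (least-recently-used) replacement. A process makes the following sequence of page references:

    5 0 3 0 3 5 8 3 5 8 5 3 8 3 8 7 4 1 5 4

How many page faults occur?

5: fault, frames {5}
0: fault, frames {5,0}
3: fault, evict 5, frames {0,3}
0: hit
3: hit
5: fault, evict 0, frames {3,5}
8: fault, evict 3, frames {5,8}
3: fault, evict 5, frames {8,3}
5: fault, evict 8, frames {3,5}
8: fault, evict 3, frames {5,8}
5: hit
3: fault, evict 8, frames {5,3}
8: fault, evict 5, frames {3,8}
3: hit
8: hit
7: fault, evict 3, frames {8,7}
4: fault, evict 8, frames {7,4}
1: fault, evict 7, frames {4,1}
5: fault, evict 4, frames {1,5}
4: fault, evict 1, frames {5,4}
Page faults: 15.

15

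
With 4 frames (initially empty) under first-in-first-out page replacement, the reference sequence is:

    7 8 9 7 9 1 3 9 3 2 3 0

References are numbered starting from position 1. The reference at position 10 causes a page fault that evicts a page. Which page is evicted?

8

pos 1: 7 -> fault, frames (7)
pos 2: 8 -> fault, frames (7 8)
pos 3: 9 -> fault, frames (7 8 9)
pos 4: 7 -> hit
pos 5: 9 -> hit
pos 6: 1 -> fault, frames (7 8 9 1)
pos 7: 3 -> fault, evict 7, frames (8 9 1 3)
pos 8: 9 -> hit
pos 9: 3 -> hit
pos 10: 2 -> fault, evict 8, frames (9 1 3 2)
At position 10, page 8 is evicted.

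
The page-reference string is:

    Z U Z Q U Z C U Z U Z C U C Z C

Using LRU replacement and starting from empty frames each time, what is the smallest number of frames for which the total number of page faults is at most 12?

2

f=1: 16 faults
f=2: 11 faults
f=3: 4 faults
f=4: 4 faults
Smallest f with faults ≤ 12 is 2.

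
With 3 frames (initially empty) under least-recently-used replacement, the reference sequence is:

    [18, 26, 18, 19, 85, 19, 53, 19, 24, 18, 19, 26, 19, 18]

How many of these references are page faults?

18 -> fault, frames [18]
26 -> fault, frames [18, 26]
18 -> hit
19 -> fault, frames [26, 18, 19]
85 -> fault, evict 26, frames [18, 19, 85]
19 -> hit
53 -> fault, evict 18, frames [85, 19, 53]
19 -> hit
24 -> fault, evict 85, frames [53, 19, 24]
18 -> fault, evict 53, frames [19, 24, 18]
19 -> hit
26 -> fault, evict 24, frames [18, 19, 26]
19 -> hit
18 -> hit
Page faults: 8.

8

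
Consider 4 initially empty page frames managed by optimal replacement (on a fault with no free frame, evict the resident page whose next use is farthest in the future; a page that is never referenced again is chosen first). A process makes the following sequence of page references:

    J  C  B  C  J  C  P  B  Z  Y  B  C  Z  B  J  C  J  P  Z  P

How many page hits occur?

J → miss, frames (J)
C → miss, frames (J C)
B → miss, frames (J C B)
C → hit
J → hit
C → hit
P → miss, frames (J C B P)
B → hit
Z → miss, evict P, frames (J C B Z)
Y → miss, evict J, frames (C B Z Y)
B → hit
C → hit
Z → hit
B → hit
J → miss, evict Y, frames (C B Z J)
C → hit
J → hit
P → miss, evict J, frames (C B Z P)
Z → hit
P → hit
Hits: 12.

12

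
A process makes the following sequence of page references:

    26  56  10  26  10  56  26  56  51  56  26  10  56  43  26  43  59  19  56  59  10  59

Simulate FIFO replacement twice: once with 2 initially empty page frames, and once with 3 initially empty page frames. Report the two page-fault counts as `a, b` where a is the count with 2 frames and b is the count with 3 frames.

2 frames: F F F F . F . . F . F F F F F . F F F F F . → 16 faults.
3 frames: F F F . . . . . F . F . F F . . F F F . F F → 12 faults.
12 < 16: adding a frame reduced faults, as is typical.

16, 12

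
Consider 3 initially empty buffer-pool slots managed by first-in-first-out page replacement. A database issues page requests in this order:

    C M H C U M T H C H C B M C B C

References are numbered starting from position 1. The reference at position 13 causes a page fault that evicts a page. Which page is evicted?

pos 1: C: fault, frames [C]
pos 2: M: fault, frames [C, M]
pos 3: H: fault, frames [C, M, H]
pos 4: C: hit
pos 5: U: fault, evict C, frames [M, H, U]
pos 6: M: hit
pos 7: T: fault, evict M, frames [H, U, T]
pos 8: H: hit
pos 9: C: fault, evict H, frames [U, T, C]
pos 10: H: fault, evict U, frames [T, C, H]
pos 11: C: hit
pos 12: B: fault, evict T, frames [C, H, B]
pos 13: M: fault, evict C, frames [H, B, M]
At position 13, page C is evicted.

C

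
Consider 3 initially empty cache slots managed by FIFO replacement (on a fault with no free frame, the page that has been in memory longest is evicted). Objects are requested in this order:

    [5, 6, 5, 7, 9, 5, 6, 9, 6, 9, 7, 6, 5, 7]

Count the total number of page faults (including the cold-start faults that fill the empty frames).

5: miss, frames {5}
6: miss, frames {5,6}
5: hit
7: miss, frames {5,6,7}
9: miss, evict 5, frames {6,7,9}
5: miss, evict 6, frames {7,9,5}
6: miss, evict 7, frames {9,5,6}
9: hit
6: hit
9: hit
7: miss, evict 9, frames {5,6,7}
6: hit
5: hit
7: hit
Page faults: 7.

7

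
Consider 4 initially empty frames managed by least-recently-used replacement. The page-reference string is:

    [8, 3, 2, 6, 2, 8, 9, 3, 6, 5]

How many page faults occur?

8

8: fault, frames {8}
3: fault, frames {8,3}
2: fault, frames {8,3,2}
6: fault, frames {8,3,2,6}
2: hit
8: hit
9: fault, evict 3, frames {6,2,8,9}
3: fault, evict 6, frames {2,8,9,3}
6: fault, evict 2, frames {8,9,3,6}
5: fault, evict 8, frames {9,3,6,5}
Page faults: 8.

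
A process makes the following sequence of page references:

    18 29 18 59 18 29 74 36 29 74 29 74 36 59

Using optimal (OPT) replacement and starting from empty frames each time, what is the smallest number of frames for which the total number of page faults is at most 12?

2

f=1: 14 faults
f=2: 9 faults
f=3: 6 faults
f=4: 5 faults
f=5: 5 faults
Smallest f with faults ≤ 12 is 2.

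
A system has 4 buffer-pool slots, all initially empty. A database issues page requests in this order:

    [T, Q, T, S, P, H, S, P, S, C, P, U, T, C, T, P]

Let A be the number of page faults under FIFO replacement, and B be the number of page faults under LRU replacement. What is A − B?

1

Under FIFO: F F . F F F . . . F . F F . . F → 9 faults.
Under LRU: F F . F F F . . . F . F F . . . → 8 faults.
A − B = 9 − 8 = 1.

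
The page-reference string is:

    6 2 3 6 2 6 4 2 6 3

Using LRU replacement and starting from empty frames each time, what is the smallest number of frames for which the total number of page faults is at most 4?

f=1: 10 faults
f=2: 9 faults
f=3: 5 faults
f=4: 4 faults
Smallest f with faults ≤ 4 is 4.

4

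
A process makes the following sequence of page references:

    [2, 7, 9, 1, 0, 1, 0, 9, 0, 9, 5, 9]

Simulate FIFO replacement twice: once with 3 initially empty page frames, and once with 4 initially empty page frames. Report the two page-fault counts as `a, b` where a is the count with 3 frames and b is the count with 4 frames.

3 frames: F F F F F . . . . . F F → 7 faults.
4 frames: F F F F F . . . . . F . → 6 faults.
6 < 7: adding a frame reduced faults, as is typical.

7, 6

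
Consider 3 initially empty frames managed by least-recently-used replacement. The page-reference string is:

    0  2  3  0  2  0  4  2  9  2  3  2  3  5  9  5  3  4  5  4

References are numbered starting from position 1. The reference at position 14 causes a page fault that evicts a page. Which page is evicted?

9

pos 1: 0 → fault, frames (0)
pos 2: 2 → fault, frames (0 2)
pos 3: 3 → fault, frames (0 2 3)
pos 4: 0 → hit
pos 5: 2 → hit
pos 6: 0 → hit
pos 7: 4 → fault, evict 3, frames (2 0 4)
pos 8: 2 → hit
pos 9: 9 → fault, evict 0, frames (4 2 9)
pos 10: 2 → hit
pos 11: 3 → fault, evict 4, frames (9 2 3)
pos 12: 2 → hit
pos 13: 3 → hit
pos 14: 5 → fault, evict 9, frames (2 3 5)
At position 14, page 9 is evicted.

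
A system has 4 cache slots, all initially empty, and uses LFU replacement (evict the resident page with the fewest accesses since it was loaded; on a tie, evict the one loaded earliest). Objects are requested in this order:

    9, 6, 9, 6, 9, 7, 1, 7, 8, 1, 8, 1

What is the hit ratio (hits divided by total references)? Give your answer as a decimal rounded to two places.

0.33

9 -> miss, frames [9]
6 -> miss, frames [9, 6]
9 -> hit
6 -> hit
9 -> hit
7 -> miss, frames [9, 6, 7]
1 -> miss, frames [9, 6, 7, 1]
7 -> hit
8 -> miss, evict 1, frames [9, 6, 7, 8]
1 -> miss, evict 8, frames [9, 6, 7, 1]
8 -> miss, evict 1, frames [9, 6, 7, 8]
1 -> miss, evict 8, frames [9, 6, 7, 1]
Hits: 4 of 12 references → 4/12 = 0.3333.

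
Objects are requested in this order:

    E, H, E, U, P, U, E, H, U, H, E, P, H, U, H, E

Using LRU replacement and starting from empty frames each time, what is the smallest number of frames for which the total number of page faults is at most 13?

2

f=1: 16 faults
f=2: 12 faults
f=3: 8 faults
f=4: 4 faults
Smallest f with faults ≤ 13 is 2.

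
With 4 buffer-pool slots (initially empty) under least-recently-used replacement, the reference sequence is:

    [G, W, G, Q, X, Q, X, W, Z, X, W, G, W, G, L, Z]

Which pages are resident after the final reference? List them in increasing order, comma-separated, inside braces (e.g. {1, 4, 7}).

G -> miss, frames [G]
W -> miss, frames [G, W]
G -> hit
Q -> miss, frames [W, G, Q]
X -> miss, frames [W, G, Q, X]
Q -> hit
X -> hit
W -> hit
Z -> miss, evict G, frames [Q, X, W, Z]
X -> hit
W -> hit
G -> miss, evict Q, frames [Z, X, W, G]
W -> hit
G -> hit
L -> miss, evict Z, frames [X, W, G, L]
Z -> miss, evict X, frames [W, G, L, Z]

{G, L, W, Z}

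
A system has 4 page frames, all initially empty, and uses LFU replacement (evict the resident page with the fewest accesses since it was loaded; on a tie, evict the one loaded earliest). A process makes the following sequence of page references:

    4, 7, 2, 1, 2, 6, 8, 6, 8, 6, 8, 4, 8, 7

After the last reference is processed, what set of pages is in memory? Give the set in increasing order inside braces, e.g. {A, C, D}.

{2, 6, 7, 8}

4 → miss, frames {4}
7 → miss, frames {4,7}
2 → miss, frames {4,7,2}
1 → miss, frames {4,7,2,1}
2 → hit
6 → miss, evict 4, frames {7,2,1,6}
8 → miss, evict 7, frames {2,1,6,8}
6 → hit
8 → hit
6 → hit
8 → hit
4 → miss, evict 1, frames {2,6,8,4}
8 → hit
7 → miss, evict 4, frames {2,6,8,7}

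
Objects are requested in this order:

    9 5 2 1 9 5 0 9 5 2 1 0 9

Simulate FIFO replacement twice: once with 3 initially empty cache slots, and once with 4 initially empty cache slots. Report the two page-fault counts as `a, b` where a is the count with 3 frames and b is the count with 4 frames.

10, 11

3 frames: F F F F F F F . . F F . F → 10 faults.
4 frames: F F F F . . F F F F F F F → 11 faults.
11 > 10: adding a frame increased faults — Belady's anomaly.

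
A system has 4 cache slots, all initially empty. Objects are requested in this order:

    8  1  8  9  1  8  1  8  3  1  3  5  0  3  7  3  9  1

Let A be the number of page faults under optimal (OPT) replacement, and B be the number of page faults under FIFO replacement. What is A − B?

Under OPT: F F . F . . . . F . . F F . F . . . → 7 faults.
Under FIFO: F F . F . . . . F . . F F . F . F F → 9 faults.
A − B = 7 − 9 = -2.

-2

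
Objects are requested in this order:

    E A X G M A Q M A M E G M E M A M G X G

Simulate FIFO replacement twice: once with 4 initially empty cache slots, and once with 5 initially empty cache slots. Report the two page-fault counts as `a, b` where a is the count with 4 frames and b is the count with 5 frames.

4 frames: F F F F F . F . F . F F F . . . . . F . → 11 faults.
5 frames: F F F F F . F . . . F . . . . F . . F F → 10 faults.
10 < 11: adding a frame reduced faults, as is typical.

11, 10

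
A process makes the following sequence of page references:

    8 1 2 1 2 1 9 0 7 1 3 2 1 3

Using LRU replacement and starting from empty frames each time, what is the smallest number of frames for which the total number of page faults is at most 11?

2

f=1: 14 faults
f=2: 11 faults
f=3: 9 faults
f=4: 8 faults
f=5: 8 faults
f=6: 7 faults
f=7: 7 faults
Smallest f with faults ≤ 11 is 2.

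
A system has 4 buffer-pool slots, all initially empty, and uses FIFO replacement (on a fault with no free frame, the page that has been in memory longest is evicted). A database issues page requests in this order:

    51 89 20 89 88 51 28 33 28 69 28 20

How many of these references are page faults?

51 -> fault, frames (51)
89 -> fault, frames (51 89)
20 -> fault, frames (51 89 20)
89 -> hit
88 -> fault, frames (51 89 20 88)
51 -> hit
28 -> fault, evict 51, frames (89 20 88 28)
33 -> fault, evict 89, frames (20 88 28 33)
28 -> hit
69 -> fault, evict 20, frames (88 28 33 69)
28 -> hit
20 -> fault, evict 88, frames (28 33 69 20)
Page faults: 8.

8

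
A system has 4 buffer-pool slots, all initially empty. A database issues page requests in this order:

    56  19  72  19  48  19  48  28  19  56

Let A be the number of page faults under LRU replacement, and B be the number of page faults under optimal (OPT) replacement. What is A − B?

1

Under LRU: F F F . F . . F . F → 6 faults.
Under OPT: F F F . F . . F . . → 5 faults.
A − B = 6 − 5 = 1.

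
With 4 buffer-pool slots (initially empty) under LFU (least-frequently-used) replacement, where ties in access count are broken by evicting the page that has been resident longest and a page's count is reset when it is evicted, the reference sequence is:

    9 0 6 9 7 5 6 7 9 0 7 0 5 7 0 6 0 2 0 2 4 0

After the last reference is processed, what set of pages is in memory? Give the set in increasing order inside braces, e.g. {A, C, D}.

9: fault, frames (9)
0: fault, frames (9 0)
6: fault, frames (9 0 6)
9: hit
7: fault, frames (9 0 6 7)
5: fault, evict 0, frames (9 6 7 5)
6: hit
7: hit
9: hit
0: fault, evict 5, frames (9 6 7 0)
7: hit
0: hit
5: fault, evict 6, frames (9 7 0 5)
7: hit
0: hit
6: fault, evict 5, frames (9 7 0 6)
0: hit
2: fault, evict 6, frames (9 7 0 2)
0: hit
2: hit
4: fault, evict 2, frames (9 7 0 4)
0: hit

{0, 4, 7, 9}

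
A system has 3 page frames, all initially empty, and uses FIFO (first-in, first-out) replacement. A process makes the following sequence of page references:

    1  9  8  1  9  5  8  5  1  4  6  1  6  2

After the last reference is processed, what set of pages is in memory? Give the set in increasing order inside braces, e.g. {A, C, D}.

{2, 4, 6}

1 -> fault, frames (1)
9 -> fault, frames (1 9)
8 -> fault, frames (1 9 8)
1 -> hit
9 -> hit
5 -> fault, evict 1, frames (9 8 5)
8 -> hit
5 -> hit
1 -> fault, evict 9, frames (8 5 1)
4 -> fault, evict 8, frames (5 1 4)
6 -> fault, evict 5, frames (1 4 6)
1 -> hit
6 -> hit
2 -> fault, evict 1, frames (4 6 2)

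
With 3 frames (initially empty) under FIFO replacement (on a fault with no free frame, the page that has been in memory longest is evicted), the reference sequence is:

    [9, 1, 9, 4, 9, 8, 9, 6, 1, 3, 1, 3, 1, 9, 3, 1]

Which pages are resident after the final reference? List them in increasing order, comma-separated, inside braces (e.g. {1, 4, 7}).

{1, 3, 9}

9 → miss, frames (9)
1 → miss, frames (9 1)
9 → hit
4 → miss, frames (9 1 4)
9 → hit
8 → miss, evict 9, frames (1 4 8)
9 → miss, evict 1, frames (4 8 9)
6 → miss, evict 4, frames (8 9 6)
1 → miss, evict 8, frames (9 6 1)
3 → miss, evict 9, frames (6 1 3)
1 → hit
3 → hit
1 → hit
9 → miss, evict 6, frames (1 3 9)
3 → hit
1 → hit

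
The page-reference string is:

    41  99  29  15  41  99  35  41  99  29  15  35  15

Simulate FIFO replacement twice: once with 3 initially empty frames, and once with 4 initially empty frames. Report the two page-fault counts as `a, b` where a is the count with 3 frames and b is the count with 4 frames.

3 frames: F F F F F F F . . F F . . → 9 faults.
4 frames: F F F F . . F F F F F F . → 10 faults.
10 > 9: adding a frame increased faults — Belady's anomaly.

9, 10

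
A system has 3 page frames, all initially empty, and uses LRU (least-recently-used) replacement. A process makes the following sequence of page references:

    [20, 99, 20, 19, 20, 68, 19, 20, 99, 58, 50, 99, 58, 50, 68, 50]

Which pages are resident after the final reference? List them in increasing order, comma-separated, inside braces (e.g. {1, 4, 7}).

20: miss, frames [20]
99: miss, frames [20, 99]
20: hit
19: miss, frames [99, 20, 19]
20: hit
68: miss, evict 99, frames [19, 20, 68]
19: hit
20: hit
99: miss, evict 68, frames [19, 20, 99]
58: miss, evict 19, frames [20, 99, 58]
50: miss, evict 20, frames [99, 58, 50]
99: hit
58: hit
50: hit
68: miss, evict 99, frames [58, 50, 68]
50: hit

{50, 58, 68}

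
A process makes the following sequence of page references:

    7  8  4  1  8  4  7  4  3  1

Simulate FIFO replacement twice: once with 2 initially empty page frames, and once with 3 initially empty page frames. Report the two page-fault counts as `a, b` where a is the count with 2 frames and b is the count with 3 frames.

9, 6

2 frames: F F F F F F F . F F → 9 faults.
3 frames: F F F F . . F . F . → 6 faults.
6 < 9: adding a frame reduced faults, as is typical.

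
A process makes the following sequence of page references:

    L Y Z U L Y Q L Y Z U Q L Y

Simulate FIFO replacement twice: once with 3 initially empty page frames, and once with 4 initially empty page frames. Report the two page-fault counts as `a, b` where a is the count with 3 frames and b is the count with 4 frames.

3 frames: F F F F F F F . . F F . F F → 11 faults.
4 frames: F F F F . . F F F F F F F F → 12 faults.
12 > 11: adding a frame increased faults — Belady's anomaly.

11, 12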